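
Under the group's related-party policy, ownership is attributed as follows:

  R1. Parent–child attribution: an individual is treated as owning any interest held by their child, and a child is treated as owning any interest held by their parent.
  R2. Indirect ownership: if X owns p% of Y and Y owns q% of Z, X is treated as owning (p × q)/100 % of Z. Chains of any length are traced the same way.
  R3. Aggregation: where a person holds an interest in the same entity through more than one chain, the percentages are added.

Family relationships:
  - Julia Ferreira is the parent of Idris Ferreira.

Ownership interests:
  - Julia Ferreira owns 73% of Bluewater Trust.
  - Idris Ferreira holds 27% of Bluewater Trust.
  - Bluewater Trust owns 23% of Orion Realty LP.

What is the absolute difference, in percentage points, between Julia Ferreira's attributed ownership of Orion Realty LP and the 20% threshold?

By parent–child attribution (R1), Julia Ferreira is treated as also owning Idris Ferreira's interest in Bluewater Trust, giving 73% + 27% = 100%.
Chain via Bluewater Trust (R2): 100% × 23% = 23% of Orion Realty LP.
23% exceeds the 20% threshold by 3 percentage points.

3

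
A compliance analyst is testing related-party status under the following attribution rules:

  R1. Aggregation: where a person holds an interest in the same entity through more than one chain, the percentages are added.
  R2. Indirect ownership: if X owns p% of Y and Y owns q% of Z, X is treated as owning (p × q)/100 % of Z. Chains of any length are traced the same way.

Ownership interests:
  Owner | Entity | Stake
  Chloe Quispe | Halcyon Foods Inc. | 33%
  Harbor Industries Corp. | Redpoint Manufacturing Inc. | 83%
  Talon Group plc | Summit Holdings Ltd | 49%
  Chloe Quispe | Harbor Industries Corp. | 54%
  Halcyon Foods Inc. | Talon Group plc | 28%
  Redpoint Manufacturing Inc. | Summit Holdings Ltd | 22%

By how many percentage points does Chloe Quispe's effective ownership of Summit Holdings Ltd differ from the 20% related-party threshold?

Chain via Halcyon Foods Inc. → Talon Group plc (R2): 33% × 28% × 49% = 4.5276% of Summit Holdings Ltd.
Chain via Harbor Industries Corp. → Redpoint Manufacturing Inc. (R2): 54% × 83% × 22% = 9.8604% of Summit Holdings Ltd.
Aggregating (R1): 4.5276% + 9.8604% = 14.388%.
14.388% falls short of the 20% threshold by 5.612 percentage points.

5.612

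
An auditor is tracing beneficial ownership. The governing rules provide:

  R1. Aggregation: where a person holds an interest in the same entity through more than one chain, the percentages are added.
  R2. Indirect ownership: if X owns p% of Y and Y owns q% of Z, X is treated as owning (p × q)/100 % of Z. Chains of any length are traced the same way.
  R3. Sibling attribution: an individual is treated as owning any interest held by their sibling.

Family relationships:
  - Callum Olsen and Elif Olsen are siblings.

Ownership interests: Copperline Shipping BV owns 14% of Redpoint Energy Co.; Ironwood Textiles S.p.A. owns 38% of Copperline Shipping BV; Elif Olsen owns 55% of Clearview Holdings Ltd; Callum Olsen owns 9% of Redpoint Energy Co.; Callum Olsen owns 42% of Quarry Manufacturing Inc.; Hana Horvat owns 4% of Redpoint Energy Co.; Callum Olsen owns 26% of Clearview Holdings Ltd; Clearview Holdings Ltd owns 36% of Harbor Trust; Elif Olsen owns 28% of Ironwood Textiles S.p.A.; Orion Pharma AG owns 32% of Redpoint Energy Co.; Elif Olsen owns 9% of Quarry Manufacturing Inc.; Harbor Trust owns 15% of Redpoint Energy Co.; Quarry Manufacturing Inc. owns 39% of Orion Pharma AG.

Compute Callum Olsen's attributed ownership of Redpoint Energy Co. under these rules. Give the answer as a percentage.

21.2284%

By sibling attribution (R3), Callum Olsen is treated as also owning Elif Olsen's interest in Quarry Manufacturing Inc, giving 42% + 9% = 51%.
By sibling attribution (R3), Callum Olsen is treated as also owning Elif Olsen's interest in Clearview Holdings Ltd, giving 26% + 55% = 81%.
By sibling attribution (R3), Callum Olsen is treated as owning Elif Olsen's 28% interest in Ironwood Textiles S.p.A.
Chain via Quarry Manufacturing Inc. → Orion Pharma AG (R2): 51% × 39% × 32% = 6.3648% of Redpoint Energy Co.
Chain via Clearview Holdings Ltd → Harbor Trust (R2): 81% × 36% × 15% = 4.374% of Redpoint Energy Co.
Direct interest in Redpoint Energy Co: 9%.
Chain via Ironwood Textiles S.p.A. → Copperline Shipping BV (R2): 28% × 38% × 14% = 1.4896% of Redpoint Energy Co.
Aggregating (R1): 6.3648% + 4.374% + 9% + 1.4896% = 21.2284%.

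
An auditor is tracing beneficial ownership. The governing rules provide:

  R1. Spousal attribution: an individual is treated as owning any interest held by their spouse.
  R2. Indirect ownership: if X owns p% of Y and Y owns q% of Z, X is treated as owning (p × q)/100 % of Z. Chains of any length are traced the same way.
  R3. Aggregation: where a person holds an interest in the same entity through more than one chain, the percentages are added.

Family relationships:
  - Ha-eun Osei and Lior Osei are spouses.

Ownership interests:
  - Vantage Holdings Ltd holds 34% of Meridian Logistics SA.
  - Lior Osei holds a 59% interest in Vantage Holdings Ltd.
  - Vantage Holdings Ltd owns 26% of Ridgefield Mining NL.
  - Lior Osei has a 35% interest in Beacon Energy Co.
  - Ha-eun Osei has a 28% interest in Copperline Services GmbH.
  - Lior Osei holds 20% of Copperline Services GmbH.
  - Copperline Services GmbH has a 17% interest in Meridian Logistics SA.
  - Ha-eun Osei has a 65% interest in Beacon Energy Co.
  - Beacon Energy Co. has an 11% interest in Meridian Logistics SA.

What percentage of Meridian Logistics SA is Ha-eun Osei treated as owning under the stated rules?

39.22%

By spousal attribution (R1), Ha-eun Osei is treated as also owning Lior Osei's interest in Beacon Energy Co, giving 65% + 35% = 100%.
By spousal attribution (R1), Ha-eun Osei is treated as also owning Lior Osei's interest in Copperline Services GmbH, giving 28% + 20% = 48%.
By spousal attribution (R1), Ha-eun Osei is treated as owning Lior Osei's 59% interest in Vantage Holdings Ltd.
Chain via Beacon Energy Co. (R2): 100% × 11% = 11% of Meridian Logistics SA.
Chain via Copperline Services GmbH (R2): 48% × 17% = 8.16% of Meridian Logistics SA.
Chain via Vantage Holdings Ltd (R2): 59% × 34% = 20.06% of Meridian Logistics SA.
Aggregating (R3): 11% + 8.16% + 20.06% = 39.22%.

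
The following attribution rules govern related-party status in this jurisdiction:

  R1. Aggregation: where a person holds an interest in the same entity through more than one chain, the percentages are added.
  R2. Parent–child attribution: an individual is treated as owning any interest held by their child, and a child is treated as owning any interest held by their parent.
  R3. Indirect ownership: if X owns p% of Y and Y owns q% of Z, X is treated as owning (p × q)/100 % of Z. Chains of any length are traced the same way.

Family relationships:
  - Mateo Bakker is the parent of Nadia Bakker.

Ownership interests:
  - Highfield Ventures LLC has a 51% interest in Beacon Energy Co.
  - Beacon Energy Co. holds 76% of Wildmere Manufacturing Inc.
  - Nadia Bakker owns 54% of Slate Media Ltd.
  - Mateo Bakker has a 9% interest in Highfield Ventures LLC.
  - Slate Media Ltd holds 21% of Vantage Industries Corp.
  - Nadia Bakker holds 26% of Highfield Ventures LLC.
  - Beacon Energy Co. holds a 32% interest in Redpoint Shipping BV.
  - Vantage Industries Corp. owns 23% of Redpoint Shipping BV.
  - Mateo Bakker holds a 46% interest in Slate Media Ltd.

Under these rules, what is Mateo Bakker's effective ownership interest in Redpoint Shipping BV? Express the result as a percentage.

By parent–child attribution (R2), Mateo Bakker is treated as also owning Nadia Bakker's interest in Highfield Ventures LLC, giving 9% + 26% = 35%.
By parent–child attribution (R2), Mateo Bakker is treated as also owning Nadia Bakker's interest in Slate Media Ltd, giving 46% + 54% = 100%.
Chain via Highfield Ventures LLC → Beacon Energy Co. (R3): 35% × 51% × 32% = 5.712% of Redpoint Shipping BV.
Chain via Slate Media Ltd → Vantage Industries Corp. (R3): 100% × 21% × 23% = 4.83% of Redpoint Shipping BV.
Aggregating (R1): 5.712% + 4.83% = 10.542%.

10.542%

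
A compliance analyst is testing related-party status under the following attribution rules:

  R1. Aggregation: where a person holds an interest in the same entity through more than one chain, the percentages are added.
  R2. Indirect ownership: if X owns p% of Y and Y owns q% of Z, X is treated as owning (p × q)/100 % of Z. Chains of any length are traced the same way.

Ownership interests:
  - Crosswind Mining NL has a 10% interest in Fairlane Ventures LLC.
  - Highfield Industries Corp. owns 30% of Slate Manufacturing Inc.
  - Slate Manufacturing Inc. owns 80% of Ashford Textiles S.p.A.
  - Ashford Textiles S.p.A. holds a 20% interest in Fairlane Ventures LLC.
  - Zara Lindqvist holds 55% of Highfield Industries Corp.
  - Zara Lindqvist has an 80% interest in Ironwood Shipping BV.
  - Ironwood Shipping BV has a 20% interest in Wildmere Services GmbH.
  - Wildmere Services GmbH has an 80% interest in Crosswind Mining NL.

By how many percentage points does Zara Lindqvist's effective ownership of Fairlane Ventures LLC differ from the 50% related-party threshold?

Chain via Ironwood Shipping BV → Wildmere Services GmbH → Crosswind Mining NL (R2): 80% × 20% × 80% × 10% = 1.28% of Fairlane Ventures LLC.
Chain via Highfield Industries Corp. → Slate Manufacturing Inc. → Ashford Textiles S.p.A. (R2): 55% × 30% × 80% × 20% = 2.64% of Fairlane Ventures LLC.
Aggregating (R1): 1.28% + 2.64% = 3.92%.
3.92% falls short of the 50% threshold by 46.08 percentage points.

46.08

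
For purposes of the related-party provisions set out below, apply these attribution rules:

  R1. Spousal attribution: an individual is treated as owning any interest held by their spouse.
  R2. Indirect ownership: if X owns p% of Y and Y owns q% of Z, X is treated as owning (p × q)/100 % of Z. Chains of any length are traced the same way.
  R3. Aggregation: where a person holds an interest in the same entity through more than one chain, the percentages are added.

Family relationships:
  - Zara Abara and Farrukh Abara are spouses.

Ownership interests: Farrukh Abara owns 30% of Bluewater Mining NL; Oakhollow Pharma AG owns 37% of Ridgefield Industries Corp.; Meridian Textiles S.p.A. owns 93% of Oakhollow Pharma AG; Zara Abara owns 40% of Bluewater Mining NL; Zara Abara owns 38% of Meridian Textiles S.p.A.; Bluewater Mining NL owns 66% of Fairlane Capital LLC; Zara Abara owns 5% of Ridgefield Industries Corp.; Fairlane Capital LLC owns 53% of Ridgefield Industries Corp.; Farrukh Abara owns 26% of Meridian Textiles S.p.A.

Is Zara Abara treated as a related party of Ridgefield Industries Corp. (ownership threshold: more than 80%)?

By spousal attribution (R1), Zara Abara is treated as also owning Farrukh Abara's interest in Meridian Textiles S.p.A, giving 38% + 26% = 64%.
By spousal attribution (R1), Zara Abara is treated as also owning Farrukh Abara's interest in Bluewater Mining NL, giving 40% + 30% = 70%.
Chain via Meridian Textiles S.p.A. → Oakhollow Pharma AG (R2): 64% × 93% × 37% = 22.0224% of Ridgefield Industries Corp.
Chain via Bluewater Mining NL → Fairlane Capital LLC (R2): 70% × 66% × 53% = 24.486% of Ridgefield Industries Corp.
Direct interest in Ridgefield Industries Corp: 5%.
Aggregating (R3): 22.0224% + 24.486% + 5% = 51.5084%.
51.5084% does not exceed the 80% threshold, so Zara is not a related party to Ridgefield Industries Corp.

No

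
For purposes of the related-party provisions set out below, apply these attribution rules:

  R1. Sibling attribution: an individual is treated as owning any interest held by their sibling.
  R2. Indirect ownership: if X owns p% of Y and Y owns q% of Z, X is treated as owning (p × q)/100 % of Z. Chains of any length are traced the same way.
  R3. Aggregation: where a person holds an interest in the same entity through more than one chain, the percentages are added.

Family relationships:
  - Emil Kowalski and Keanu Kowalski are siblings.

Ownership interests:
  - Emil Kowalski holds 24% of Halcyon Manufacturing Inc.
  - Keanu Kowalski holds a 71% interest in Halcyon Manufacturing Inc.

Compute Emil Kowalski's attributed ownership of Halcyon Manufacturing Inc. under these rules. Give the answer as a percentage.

By sibling attribution (R1), Emil Kowalski is treated as also owning Keanu Kowalski's interest in Halcyon Manufacturing Inc, giving 24% + 71% = 95%.
Direct interest in Halcyon Manufacturing Inc: 95%.

95%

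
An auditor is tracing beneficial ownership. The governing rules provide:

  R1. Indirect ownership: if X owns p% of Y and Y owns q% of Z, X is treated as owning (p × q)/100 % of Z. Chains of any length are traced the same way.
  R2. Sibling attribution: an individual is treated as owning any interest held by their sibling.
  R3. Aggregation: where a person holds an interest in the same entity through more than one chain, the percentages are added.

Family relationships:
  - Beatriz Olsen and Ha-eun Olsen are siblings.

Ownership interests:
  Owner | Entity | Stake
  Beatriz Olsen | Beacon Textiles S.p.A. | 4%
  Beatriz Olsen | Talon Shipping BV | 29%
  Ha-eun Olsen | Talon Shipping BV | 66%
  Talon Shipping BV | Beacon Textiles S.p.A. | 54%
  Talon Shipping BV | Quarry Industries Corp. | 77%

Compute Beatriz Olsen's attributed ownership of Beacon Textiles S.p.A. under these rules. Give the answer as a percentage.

By sibling attribution (R2), Beatriz Olsen is treated as also owning Ha-eun Olsen's interest in Talon Shipping BV, giving 29% + 66% = 95%.
Chain via Talon Shipping BV (R1): 95% × 54% = 51.3% of Beacon Textiles S.p.A.
Direct interest in Beacon Textiles S.p.A: 4%.
Aggregating (R3): 51.3% + 4% = 55.3%.

55.3%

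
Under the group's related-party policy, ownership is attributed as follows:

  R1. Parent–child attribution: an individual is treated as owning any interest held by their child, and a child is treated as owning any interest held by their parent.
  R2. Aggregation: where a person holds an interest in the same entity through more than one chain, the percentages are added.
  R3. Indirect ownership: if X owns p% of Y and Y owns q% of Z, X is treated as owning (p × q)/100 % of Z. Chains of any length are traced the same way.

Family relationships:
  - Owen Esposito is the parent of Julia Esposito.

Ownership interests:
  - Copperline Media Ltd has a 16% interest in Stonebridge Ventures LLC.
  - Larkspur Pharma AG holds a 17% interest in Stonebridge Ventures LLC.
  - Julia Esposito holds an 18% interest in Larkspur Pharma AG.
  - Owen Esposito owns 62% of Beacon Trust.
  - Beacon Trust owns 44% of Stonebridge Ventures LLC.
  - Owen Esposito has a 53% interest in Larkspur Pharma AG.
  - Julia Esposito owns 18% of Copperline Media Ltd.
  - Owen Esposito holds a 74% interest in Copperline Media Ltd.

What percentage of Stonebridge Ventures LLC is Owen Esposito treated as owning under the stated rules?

By parent–child attribution (R1), Owen Esposito is treated as also owning Julia Esposito's interest in Copperline Media Ltd, giving 74% + 18% = 92%.
By parent–child attribution (R1), Owen Esposito is treated as also owning Julia Esposito's interest in Larkspur Pharma AG, giving 53% + 18% = 71%.
Chain via Copperline Media Ltd (R3): 92% × 16% = 14.72% of Stonebridge Ventures LLC.
Chain via Beacon Trust (R3): 62% × 44% = 27.28% of Stonebridge Ventures LLC.
Chain via Larkspur Pharma AG (R3): 71% × 17% = 12.07% of Stonebridge Ventures LLC.
Aggregating (R2): 14.72% + 27.28% + 12.07% = 54.07%.

54.07%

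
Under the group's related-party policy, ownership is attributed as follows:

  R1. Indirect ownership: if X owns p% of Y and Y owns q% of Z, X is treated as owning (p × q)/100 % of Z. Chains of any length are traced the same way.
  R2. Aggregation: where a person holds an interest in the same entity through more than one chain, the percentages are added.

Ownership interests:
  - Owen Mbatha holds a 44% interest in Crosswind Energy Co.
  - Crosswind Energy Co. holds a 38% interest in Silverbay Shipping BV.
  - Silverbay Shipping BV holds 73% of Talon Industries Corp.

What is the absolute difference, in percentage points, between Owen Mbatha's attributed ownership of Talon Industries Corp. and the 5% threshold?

Chain via Crosswind Energy Co. → Silverbay Shipping BV (R1): 44% × 38% × 73% = 12.2056% of Talon Industries Corp.
12.2056% exceeds the 5% threshold by 7.2056 percentage points.

7.2056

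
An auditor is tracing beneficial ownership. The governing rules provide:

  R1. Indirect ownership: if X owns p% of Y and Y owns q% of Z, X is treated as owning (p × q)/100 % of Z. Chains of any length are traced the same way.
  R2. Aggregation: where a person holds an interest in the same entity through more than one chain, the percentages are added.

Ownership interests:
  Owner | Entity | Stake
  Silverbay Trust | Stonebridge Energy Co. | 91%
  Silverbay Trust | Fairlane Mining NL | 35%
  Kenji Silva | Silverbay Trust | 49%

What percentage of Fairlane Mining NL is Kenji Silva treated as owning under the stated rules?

Chain via Silverbay Trust (R1): 49% × 35% = 17.15% of Fairlane Mining NL.

17.15%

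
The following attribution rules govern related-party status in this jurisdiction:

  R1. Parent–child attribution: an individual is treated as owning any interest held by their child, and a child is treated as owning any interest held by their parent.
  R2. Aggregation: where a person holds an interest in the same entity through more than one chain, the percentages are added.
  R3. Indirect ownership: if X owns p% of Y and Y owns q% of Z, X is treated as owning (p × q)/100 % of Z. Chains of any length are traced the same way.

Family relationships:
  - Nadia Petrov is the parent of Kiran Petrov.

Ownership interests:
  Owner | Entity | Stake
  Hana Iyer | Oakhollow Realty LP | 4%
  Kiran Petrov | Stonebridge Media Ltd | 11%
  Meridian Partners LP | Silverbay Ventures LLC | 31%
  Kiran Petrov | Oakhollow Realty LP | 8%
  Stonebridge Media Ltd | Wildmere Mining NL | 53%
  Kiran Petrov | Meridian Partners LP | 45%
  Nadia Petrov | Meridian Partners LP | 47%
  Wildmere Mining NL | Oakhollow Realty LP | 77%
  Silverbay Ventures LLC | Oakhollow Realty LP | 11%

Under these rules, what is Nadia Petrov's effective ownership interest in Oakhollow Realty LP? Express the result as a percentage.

By parent–child attribution (R1), Nadia Petrov is treated as also owning Kiran Petrov's interest in Meridian Partners LP, giving 47% + 45% = 92%.
By parent–child attribution (R1), Nadia Petrov is treated as owning Kiran Petrov's 11% interest in Stonebridge Media Ltd.
By parent–child attribution (R1), Nadia Petrov is treated as owning Kiran Petrov's 8% interest in Oakhollow Realty LP.
Chain via Meridian Partners LP → Silverbay Ventures LLC (R3): 92% × 31% × 11% = 3.1372% of Oakhollow Realty LP.
Chain via Stonebridge Media Ltd → Wildmere Mining NL (R3): 11% × 53% × 77% = 4.4891% of Oakhollow Realty LP.
Direct interest in Oakhollow Realty LP: 8%.
Aggregating (R2): 3.1372% + 4.4891% + 8% = 15.6263%.

15.6263%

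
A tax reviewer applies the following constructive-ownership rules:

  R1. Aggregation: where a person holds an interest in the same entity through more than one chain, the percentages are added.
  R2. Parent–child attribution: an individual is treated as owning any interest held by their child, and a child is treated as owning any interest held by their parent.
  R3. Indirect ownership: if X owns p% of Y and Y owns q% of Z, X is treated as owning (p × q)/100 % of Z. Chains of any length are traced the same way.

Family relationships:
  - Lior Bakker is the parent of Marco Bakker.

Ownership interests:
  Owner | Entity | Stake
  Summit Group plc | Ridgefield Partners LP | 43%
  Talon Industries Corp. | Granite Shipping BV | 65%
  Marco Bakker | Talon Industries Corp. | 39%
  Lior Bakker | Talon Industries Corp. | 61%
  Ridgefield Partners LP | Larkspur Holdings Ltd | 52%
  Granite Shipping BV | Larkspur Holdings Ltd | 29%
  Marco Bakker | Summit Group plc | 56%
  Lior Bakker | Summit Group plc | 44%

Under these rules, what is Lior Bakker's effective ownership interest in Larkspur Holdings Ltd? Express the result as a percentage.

41.21%

By parent–child attribution (R2), Lior Bakker is treated as also owning Marco Bakker's interest in Summit Group plc, giving 44% + 56% = 100%.
By parent–child attribution (R2), Lior Bakker is treated as also owning Marco Bakker's interest in Talon Industries Corp, giving 61% + 39% = 100%.
Chain via Summit Group plc → Ridgefield Partners LP (R3): 100% × 43% × 52% = 22.36% of Larkspur Holdings Ltd.
Chain via Talon Industries Corp. → Granite Shipping BV (R3): 100% × 65% × 29% = 18.85% of Larkspur Holdings Ltd.
Aggregating (R1): 22.36% + 18.85% = 41.21%.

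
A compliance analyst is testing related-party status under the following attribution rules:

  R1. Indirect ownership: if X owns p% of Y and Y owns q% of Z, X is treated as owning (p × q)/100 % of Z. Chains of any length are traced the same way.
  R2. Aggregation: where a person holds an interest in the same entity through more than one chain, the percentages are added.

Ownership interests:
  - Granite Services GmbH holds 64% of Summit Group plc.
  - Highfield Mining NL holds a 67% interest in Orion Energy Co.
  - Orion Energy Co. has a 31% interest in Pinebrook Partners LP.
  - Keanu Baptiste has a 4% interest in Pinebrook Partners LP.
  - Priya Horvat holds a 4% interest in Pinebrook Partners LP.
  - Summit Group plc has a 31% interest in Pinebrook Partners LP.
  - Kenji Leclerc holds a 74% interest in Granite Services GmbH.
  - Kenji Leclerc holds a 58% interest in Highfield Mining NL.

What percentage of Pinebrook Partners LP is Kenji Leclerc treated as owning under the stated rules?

26.7282%

Chain via Highfield Mining NL → Orion Energy Co. (R1): 58% × 67% × 31% = 12.0466% of Pinebrook Partners LP.
Chain via Granite Services GmbH → Summit Group plc (R1): 74% × 64% × 31% = 14.6816% of Pinebrook Partners LP.
Aggregating (R2): 12.0466% + 14.6816% = 26.7282%.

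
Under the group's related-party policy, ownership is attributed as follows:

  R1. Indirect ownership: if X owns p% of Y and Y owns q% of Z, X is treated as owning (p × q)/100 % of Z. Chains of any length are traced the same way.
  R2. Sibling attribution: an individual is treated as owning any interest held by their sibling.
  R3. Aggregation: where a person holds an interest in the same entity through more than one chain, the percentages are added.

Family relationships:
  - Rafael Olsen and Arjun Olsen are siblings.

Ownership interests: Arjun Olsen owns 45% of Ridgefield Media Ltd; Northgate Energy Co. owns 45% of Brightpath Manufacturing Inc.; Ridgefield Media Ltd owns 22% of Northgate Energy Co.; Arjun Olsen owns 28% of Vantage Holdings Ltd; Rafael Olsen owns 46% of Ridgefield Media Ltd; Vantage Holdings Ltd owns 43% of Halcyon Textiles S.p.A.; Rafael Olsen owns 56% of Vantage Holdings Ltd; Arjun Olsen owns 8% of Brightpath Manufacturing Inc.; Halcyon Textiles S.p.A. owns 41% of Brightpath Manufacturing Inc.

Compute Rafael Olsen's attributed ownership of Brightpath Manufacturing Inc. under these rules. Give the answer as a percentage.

31.8182%

By sibling attribution (R2), Rafael Olsen is treated as also owning Arjun Olsen's interest in Vantage Holdings Ltd, giving 56% + 28% = 84%.
By sibling attribution (R2), Rafael Olsen is treated as also owning Arjun Olsen's interest in Ridgefield Media Ltd, giving 46% + 45% = 91%.
By sibling attribution (R2), Rafael Olsen is treated as owning Arjun Olsen's 8% interest in Brightpath Manufacturing Inc.
Chain via Vantage Holdings Ltd → Halcyon Textiles S.p.A. (R1): 84% × 43% × 41% = 14.8092% of Brightpath Manufacturing Inc.
Chain via Ridgefield Media Ltd → Northgate Energy Co. (R1): 91% × 22% × 45% = 9.009% of Brightpath Manufacturing Inc.
Direct interest in Brightpath Manufacturing Inc: 8%.
Aggregating (R3): 14.8092% + 9.009% + 8% = 31.8182%.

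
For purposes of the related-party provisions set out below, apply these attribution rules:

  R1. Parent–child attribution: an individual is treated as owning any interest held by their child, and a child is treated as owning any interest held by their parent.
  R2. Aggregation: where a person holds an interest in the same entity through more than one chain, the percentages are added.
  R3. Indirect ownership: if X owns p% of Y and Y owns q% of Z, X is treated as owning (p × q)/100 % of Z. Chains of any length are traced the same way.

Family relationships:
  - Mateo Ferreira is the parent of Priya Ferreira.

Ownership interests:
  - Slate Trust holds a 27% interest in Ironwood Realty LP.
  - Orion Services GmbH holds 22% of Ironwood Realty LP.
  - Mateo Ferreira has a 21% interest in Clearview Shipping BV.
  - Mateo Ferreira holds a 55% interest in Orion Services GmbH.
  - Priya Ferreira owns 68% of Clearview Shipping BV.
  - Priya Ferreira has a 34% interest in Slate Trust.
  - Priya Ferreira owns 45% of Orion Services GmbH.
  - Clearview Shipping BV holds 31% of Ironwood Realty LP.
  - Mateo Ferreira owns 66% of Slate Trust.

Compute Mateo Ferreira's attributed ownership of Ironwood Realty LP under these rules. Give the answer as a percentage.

By parent–child attribution (R1), Mateo Ferreira is treated as also owning Priya Ferreira's interest in Orion Services GmbH, giving 55% + 45% = 100%.
By parent–child attribution (R1), Mateo Ferreira is treated as also owning Priya Ferreira's interest in Slate Trust, giving 66% + 34% = 100%.
By parent–child attribution (R1), Mateo Ferreira is treated as also owning Priya Ferreira's interest in Clearview Shipping BV, giving 21% + 68% = 89%.
Chain via Orion Services GmbH (R3): 100% × 22% = 22% of Ironwood Realty LP.
Chain via Slate Trust (R3): 100% × 27% = 27% of Ironwood Realty LP.
Chain via Clearview Shipping BV (R3): 89% × 31% = 27.59% of Ironwood Realty LP.
Aggregating (R2): 22% + 27% + 27.59% = 76.59%.

76.59%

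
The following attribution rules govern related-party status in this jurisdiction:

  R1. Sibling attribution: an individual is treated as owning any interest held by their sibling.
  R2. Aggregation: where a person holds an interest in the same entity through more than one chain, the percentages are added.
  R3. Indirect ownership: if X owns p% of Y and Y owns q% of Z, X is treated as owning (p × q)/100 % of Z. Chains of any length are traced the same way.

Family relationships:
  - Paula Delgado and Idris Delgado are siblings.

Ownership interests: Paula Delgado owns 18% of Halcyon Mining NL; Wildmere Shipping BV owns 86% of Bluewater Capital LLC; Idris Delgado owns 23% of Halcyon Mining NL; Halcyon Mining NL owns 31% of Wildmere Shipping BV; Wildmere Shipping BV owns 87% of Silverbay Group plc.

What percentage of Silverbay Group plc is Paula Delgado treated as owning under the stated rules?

11.0577%

By sibling attribution (R1), Paula Delgado is treated as also owning Idris Delgado's interest in Halcyon Mining NL, giving 18% + 23% = 41%.
Chain via Halcyon Mining NL → Wildmere Shipping BV (R3): 41% × 31% × 87% = 11.0577% of Silverbay Group plc.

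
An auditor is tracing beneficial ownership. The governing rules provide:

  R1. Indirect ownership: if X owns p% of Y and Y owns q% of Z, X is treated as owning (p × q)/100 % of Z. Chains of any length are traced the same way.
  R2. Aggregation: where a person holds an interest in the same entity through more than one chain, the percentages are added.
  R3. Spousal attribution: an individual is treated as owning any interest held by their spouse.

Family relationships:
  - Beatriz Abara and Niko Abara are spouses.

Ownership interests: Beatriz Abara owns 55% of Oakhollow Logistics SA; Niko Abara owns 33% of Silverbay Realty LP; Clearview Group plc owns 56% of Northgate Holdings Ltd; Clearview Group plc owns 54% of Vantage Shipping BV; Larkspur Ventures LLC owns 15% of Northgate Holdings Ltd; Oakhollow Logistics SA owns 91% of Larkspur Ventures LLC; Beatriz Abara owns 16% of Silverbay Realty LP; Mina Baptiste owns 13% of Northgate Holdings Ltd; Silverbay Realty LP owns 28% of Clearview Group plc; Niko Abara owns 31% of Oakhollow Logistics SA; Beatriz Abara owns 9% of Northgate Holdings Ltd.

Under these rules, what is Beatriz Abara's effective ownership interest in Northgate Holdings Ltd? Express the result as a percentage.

By spousal attribution (R3), Beatriz Abara is treated as also owning Niko Abara's interest in Oakhollow Logistics SA, giving 55% + 31% = 86%.
By spousal attribution (R3), Beatriz Abara is treated as also owning Niko Abara's interest in Silverbay Realty LP, giving 16% + 33% = 49%.
Chain via Oakhollow Logistics SA → Larkspur Ventures LLC (R1): 86% × 91% × 15% = 11.739% of Northgate Holdings Ltd.
Chain via Silverbay Realty LP → Clearview Group plc (R1): 49% × 28% × 56% = 7.6832% of Northgate Holdings Ltd.
Direct interest in Northgate Holdings Ltd: 9%.
Aggregating (R2): 11.739% + 7.6832% + 9% = 28.4222%.

28.4222%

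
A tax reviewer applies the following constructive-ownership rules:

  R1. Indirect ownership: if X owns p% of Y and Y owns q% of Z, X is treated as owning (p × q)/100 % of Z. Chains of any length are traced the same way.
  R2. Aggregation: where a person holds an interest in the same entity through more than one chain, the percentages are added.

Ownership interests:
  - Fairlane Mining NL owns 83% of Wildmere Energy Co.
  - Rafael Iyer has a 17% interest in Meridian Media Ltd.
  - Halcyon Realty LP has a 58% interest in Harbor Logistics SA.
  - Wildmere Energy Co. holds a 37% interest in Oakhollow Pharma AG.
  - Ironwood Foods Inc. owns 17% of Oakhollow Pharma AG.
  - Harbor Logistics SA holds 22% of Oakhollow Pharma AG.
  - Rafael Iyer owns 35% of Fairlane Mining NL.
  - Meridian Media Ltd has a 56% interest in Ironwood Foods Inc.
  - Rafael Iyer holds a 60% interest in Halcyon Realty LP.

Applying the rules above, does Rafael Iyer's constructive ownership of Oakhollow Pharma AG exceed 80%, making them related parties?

Chain via Fairlane Mining NL → Wildmere Energy Co. (R1): 35% × 83% × 37% = 10.7485% of Oakhollow Pharma AG.
Chain via Halcyon Realty LP → Harbor Logistics SA (R1): 60% × 58% × 22% = 7.656% of Oakhollow Pharma AG.
Chain via Meridian Media Ltd → Ironwood Foods Inc. (R1): 17% × 56% × 17% = 1.6184% of Oakhollow Pharma AG.
Aggregating (R2): 10.7485% + 7.656% + 1.6184% = 20.0229%.
20.0229% does not exceed the 80% threshold, so Rafael is not a related party to Oakhollow Pharma AG.

No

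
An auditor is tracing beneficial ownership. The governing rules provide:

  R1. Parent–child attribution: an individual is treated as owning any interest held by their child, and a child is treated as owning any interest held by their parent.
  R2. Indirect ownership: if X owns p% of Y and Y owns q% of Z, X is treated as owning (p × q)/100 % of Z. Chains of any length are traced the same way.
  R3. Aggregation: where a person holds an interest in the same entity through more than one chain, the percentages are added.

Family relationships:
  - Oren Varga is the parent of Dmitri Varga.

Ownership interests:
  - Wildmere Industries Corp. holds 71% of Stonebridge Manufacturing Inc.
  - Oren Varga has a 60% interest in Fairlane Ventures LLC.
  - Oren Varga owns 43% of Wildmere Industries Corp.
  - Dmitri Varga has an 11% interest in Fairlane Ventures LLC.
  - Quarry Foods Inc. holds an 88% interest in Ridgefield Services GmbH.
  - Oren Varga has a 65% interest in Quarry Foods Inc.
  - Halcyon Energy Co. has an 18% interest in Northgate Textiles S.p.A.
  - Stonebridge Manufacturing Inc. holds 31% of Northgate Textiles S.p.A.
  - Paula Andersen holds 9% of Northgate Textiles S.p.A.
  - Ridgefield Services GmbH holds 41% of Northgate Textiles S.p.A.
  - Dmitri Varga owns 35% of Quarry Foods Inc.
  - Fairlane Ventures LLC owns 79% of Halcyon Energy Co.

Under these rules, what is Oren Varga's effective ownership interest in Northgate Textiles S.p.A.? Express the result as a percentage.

55.6405%

By parent–child attribution (R1), Oren Varga is treated as also owning Dmitri Varga's interest in Fairlane Ventures LLC, giving 60% + 11% = 71%.
By parent–child attribution (R1), Oren Varga is treated as also owning Dmitri Varga's interest in Quarry Foods Inc, giving 65% + 35% = 100%.
Chain via Fairlane Ventures LLC → Halcyon Energy Co. (R2): 71% × 79% × 18% = 10.0962% of Northgate Textiles S.p.A.
Chain via Quarry Foods Inc. → Ridgefield Services GmbH (R2): 100% × 88% × 41% = 36.08% of Northgate Textiles S.p.A.
Chain via Wildmere Industries Corp. → Stonebridge Manufacturing Inc. (R2): 43% × 71% × 31% = 9.4643% of Northgate Textiles S.p.A.
Aggregating (R3): 10.0962% + 36.08% + 9.4643% = 55.6405%.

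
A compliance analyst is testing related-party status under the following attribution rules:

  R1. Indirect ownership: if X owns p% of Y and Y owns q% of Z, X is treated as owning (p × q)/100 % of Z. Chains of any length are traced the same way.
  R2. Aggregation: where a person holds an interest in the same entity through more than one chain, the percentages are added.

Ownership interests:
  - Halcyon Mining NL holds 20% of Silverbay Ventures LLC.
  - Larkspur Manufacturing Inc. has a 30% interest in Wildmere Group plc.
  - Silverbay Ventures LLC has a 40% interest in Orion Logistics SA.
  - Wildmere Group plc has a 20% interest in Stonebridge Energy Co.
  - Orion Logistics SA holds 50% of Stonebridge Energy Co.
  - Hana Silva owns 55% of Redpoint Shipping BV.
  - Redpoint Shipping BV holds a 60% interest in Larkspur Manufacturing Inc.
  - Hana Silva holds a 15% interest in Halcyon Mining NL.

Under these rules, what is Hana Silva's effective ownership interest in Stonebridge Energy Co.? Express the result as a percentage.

Chain via Halcyon Mining NL → Silverbay Ventures LLC → Orion Logistics SA (R1): 15% × 20% × 40% × 50% = 0.6% of Stonebridge Energy Co.
Chain via Redpoint Shipping BV → Larkspur Manufacturing Inc. → Wildmere Group plc (R1): 55% × 60% × 30% × 20% = 1.98% of Stonebridge Energy Co.
Aggregating (R2): 0.6% + 1.98% = 2.58%.

2.58%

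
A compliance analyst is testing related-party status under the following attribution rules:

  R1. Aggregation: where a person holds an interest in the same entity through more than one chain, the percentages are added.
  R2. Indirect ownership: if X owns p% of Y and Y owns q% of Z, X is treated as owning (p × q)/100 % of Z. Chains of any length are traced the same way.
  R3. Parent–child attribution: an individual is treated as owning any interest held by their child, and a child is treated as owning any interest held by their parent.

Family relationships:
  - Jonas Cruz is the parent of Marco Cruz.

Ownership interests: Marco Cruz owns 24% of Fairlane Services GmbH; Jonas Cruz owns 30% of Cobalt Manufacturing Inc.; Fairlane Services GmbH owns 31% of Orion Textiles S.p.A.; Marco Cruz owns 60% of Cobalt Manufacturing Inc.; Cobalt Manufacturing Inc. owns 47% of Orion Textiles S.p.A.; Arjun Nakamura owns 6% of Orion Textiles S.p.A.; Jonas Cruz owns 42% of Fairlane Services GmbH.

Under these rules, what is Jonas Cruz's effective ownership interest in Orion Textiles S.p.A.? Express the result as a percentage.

By parent–child attribution (R3), Jonas Cruz is treated as also owning Marco Cruz's interest in Cobalt Manufacturing Inc, giving 30% + 60% = 90%.
By parent–child attribution (R3), Jonas Cruz is treated as also owning Marco Cruz's interest in Fairlane Services GmbH, giving 42% + 24% = 66%.
Chain via Cobalt Manufacturing Inc. (R2): 90% × 47% = 42.3% of Orion Textiles S.p.A.
Chain via Fairlane Services GmbH (R2): 66% × 31% = 20.46% of Orion Textiles S.p.A.
Aggregating (R1): 42.3% + 20.46% = 62.76%.

62.76%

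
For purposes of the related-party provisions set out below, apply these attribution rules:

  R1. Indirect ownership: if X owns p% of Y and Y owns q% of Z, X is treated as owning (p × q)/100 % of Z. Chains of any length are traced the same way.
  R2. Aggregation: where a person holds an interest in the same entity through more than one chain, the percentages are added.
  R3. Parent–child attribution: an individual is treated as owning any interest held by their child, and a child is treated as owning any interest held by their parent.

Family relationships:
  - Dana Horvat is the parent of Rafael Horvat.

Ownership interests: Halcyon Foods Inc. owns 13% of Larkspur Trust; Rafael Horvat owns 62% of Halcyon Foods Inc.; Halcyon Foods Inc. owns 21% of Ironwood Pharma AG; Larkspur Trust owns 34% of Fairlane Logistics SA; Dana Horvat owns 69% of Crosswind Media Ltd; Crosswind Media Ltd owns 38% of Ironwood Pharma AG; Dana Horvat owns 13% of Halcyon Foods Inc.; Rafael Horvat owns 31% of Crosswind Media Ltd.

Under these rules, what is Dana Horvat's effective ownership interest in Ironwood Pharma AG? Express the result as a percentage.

53.75%

By parent–child attribution (R3), Dana Horvat is treated as also owning Rafael Horvat's interest in Crosswind Media Ltd, giving 69% + 31% = 100%.
By parent–child attribution (R3), Dana Horvat is treated as also owning Rafael Horvat's interest in Halcyon Foods Inc, giving 13% + 62% = 75%.
Chain via Crosswind Media Ltd (R1): 100% × 38% = 38% of Ironwood Pharma AG.
Chain via Halcyon Foods Inc. (R1): 75% × 21% = 15.75% of Ironwood Pharma AG.
Aggregating (R2): 38% + 15.75% = 53.75%.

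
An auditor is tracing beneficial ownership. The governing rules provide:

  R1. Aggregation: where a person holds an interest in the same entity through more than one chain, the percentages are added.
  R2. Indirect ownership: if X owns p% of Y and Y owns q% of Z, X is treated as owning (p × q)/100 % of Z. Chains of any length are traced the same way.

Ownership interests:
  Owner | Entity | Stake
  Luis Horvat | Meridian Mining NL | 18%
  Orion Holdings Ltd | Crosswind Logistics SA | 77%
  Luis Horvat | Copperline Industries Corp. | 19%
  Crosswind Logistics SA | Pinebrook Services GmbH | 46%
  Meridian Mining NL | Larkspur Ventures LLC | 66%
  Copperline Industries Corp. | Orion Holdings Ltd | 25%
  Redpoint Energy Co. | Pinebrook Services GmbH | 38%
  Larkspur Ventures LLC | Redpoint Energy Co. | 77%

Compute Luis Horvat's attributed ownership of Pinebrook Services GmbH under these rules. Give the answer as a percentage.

5.158538%

Chain via Meridian Mining NL → Larkspur Ventures LLC → Redpoint Energy Co. (R2): 18% × 66% × 77% × 38% = 3.476088% of Pinebrook Services GmbH.
Chain via Copperline Industries Corp. → Orion Holdings Ltd → Crosswind Logistics SA (R2): 19% × 25% × 77% × 46% = 1.68245% of Pinebrook Services GmbH.
Aggregating (R1): 3.476088% + 1.68245% = 5.158538%.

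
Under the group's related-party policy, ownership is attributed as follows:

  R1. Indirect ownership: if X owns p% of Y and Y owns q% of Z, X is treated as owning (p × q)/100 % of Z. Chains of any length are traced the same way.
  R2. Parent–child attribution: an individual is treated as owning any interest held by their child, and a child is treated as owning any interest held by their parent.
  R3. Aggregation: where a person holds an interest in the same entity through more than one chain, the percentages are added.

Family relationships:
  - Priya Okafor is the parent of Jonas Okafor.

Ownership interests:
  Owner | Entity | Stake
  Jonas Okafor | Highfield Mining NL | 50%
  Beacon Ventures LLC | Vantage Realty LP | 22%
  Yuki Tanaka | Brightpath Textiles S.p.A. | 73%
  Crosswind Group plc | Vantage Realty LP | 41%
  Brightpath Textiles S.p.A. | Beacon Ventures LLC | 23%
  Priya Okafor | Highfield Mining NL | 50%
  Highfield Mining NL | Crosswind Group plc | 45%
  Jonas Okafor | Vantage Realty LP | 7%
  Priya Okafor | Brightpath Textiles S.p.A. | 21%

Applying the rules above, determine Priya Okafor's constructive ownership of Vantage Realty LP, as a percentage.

26.5126%

By parent–child attribution (R2), Priya Okafor is treated as also owning Jonas Okafor's interest in Highfield Mining NL, giving 50% + 50% = 100%.
By parent–child attribution (R2), Priya Okafor is treated as owning Jonas Okafor's 7% interest in Vantage Realty LP.
Chain via Brightpath Textiles S.p.A. → Beacon Ventures LLC (R1): 21% × 23% × 22% = 1.0626% of Vantage Realty LP.
Chain via Highfield Mining NL → Crosswind Group plc (R1): 100% × 45% × 41% = 18.45% of Vantage Realty LP.
Direct interest in Vantage Realty LP: 7%.
Aggregating (R3): 1.0626% + 18.45% + 7% = 26.5126%.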